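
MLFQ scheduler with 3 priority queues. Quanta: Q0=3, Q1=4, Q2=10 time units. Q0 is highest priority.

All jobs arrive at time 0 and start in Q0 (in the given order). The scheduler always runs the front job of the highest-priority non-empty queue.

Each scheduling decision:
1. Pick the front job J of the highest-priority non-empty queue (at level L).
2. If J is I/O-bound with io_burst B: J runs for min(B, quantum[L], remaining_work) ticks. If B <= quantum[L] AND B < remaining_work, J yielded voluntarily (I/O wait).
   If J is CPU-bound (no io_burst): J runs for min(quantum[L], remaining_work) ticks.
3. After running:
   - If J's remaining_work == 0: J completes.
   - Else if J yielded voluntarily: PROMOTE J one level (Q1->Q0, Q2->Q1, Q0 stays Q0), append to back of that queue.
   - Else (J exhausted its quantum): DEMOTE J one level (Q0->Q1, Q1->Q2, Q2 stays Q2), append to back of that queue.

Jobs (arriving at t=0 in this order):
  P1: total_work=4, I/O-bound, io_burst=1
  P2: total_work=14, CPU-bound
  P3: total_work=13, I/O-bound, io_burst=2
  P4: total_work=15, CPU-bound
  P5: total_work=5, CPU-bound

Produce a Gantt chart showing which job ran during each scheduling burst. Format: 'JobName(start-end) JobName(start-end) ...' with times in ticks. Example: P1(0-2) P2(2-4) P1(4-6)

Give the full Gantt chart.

t=0-1: P1@Q0 runs 1, rem=3, I/O yield, promote→Q0. Q0=[P2,P3,P4,P5,P1] Q1=[] Q2=[]
t=1-4: P2@Q0 runs 3, rem=11, quantum used, demote→Q1. Q0=[P3,P4,P5,P1] Q1=[P2] Q2=[]
t=4-6: P3@Q0 runs 2, rem=11, I/O yield, promote→Q0. Q0=[P4,P5,P1,P3] Q1=[P2] Q2=[]
t=6-9: P4@Q0 runs 3, rem=12, quantum used, demote→Q1. Q0=[P5,P1,P3] Q1=[P2,P4] Q2=[]
t=9-12: P5@Q0 runs 3, rem=2, quantum used, demote→Q1. Q0=[P1,P3] Q1=[P2,P4,P5] Q2=[]
t=12-13: P1@Q0 runs 1, rem=2, I/O yield, promote→Q0. Q0=[P3,P1] Q1=[P2,P4,P5] Q2=[]
t=13-15: P3@Q0 runs 2, rem=9, I/O yield, promote→Q0. Q0=[P1,P3] Q1=[P2,P4,P5] Q2=[]
t=15-16: P1@Q0 runs 1, rem=1, I/O yield, promote→Q0. Q0=[P3,P1] Q1=[P2,P4,P5] Q2=[]
t=16-18: P3@Q0 runs 2, rem=7, I/O yield, promote→Q0. Q0=[P1,P3] Q1=[P2,P4,P5] Q2=[]
t=18-19: P1@Q0 runs 1, rem=0, completes. Q0=[P3] Q1=[P2,P4,P5] Q2=[]
t=19-21: P3@Q0 runs 2, rem=5, I/O yield, promote→Q0. Q0=[P3] Q1=[P2,P4,P5] Q2=[]
t=21-23: P3@Q0 runs 2, rem=3, I/O yield, promote→Q0. Q0=[P3] Q1=[P2,P4,P5] Q2=[]
t=23-25: P3@Q0 runs 2, rem=1, I/O yield, promote→Q0. Q0=[P3] Q1=[P2,P4,P5] Q2=[]
t=25-26: P3@Q0 runs 1, rem=0, completes. Q0=[] Q1=[P2,P4,P5] Q2=[]
t=26-30: P2@Q1 runs 4, rem=7, quantum used, demote→Q2. Q0=[] Q1=[P4,P5] Q2=[P2]
t=30-34: P4@Q1 runs 4, rem=8, quantum used, demote→Q2. Q0=[] Q1=[P5] Q2=[P2,P4]
t=34-36: P5@Q1 runs 2, rem=0, completes. Q0=[] Q1=[] Q2=[P2,P4]
t=36-43: P2@Q2 runs 7, rem=0, completes. Q0=[] Q1=[] Q2=[P4]
t=43-51: P4@Q2 runs 8, rem=0, completes. Q0=[] Q1=[] Q2=[]

Answer: P1(0-1) P2(1-4) P3(4-6) P4(6-9) P5(9-12) P1(12-13) P3(13-15) P1(15-16) P3(16-18) P1(18-19) P3(19-21) P3(21-23) P3(23-25) P3(25-26) P2(26-30) P4(30-34) P5(34-36) P2(36-43) P4(43-51)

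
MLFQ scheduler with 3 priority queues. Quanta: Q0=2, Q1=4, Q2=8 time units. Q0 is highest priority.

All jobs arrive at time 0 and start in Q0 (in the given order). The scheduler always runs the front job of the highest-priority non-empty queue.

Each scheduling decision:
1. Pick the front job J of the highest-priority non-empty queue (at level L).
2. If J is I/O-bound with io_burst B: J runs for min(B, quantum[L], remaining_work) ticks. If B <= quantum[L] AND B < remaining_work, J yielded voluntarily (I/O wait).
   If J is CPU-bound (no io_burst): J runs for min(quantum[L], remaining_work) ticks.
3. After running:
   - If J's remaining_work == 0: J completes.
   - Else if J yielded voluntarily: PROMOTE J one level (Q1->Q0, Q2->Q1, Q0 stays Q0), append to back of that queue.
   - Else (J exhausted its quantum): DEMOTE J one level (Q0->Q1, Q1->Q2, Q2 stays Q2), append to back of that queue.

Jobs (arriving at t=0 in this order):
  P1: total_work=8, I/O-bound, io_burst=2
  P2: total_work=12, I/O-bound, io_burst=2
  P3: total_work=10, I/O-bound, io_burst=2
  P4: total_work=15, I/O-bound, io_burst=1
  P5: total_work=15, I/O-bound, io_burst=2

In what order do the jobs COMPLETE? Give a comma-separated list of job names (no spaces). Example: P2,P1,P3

Answer: P1,P3,P2,P5,P4

Derivation:
t=0-2: P1@Q0 runs 2, rem=6, I/O yield, promote→Q0. Q0=[P2,P3,P4,P5,P1] Q1=[] Q2=[]
t=2-4: P2@Q0 runs 2, rem=10, I/O yield, promote→Q0. Q0=[P3,P4,P5,P1,P2] Q1=[] Q2=[]
t=4-6: P3@Q0 runs 2, rem=8, I/O yield, promote→Q0. Q0=[P4,P5,P1,P2,P3] Q1=[] Q2=[]
t=6-7: P4@Q0 runs 1, rem=14, I/O yield, promote→Q0. Q0=[P5,P1,P2,P3,P4] Q1=[] Q2=[]
t=7-9: P5@Q0 runs 2, rem=13, I/O yield, promote→Q0. Q0=[P1,P2,P3,P4,P5] Q1=[] Q2=[]
t=9-11: P1@Q0 runs 2, rem=4, I/O yield, promote→Q0. Q0=[P2,P3,P4,P5,P1] Q1=[] Q2=[]
t=11-13: P2@Q0 runs 2, rem=8, I/O yield, promote→Q0. Q0=[P3,P4,P5,P1,P2] Q1=[] Q2=[]
t=13-15: P3@Q0 runs 2, rem=6, I/O yield, promote→Q0. Q0=[P4,P5,P1,P2,P3] Q1=[] Q2=[]
t=15-16: P4@Q0 runs 1, rem=13, I/O yield, promote→Q0. Q0=[P5,P1,P2,P3,P4] Q1=[] Q2=[]
t=16-18: P5@Q0 runs 2, rem=11, I/O yield, promote→Q0. Q0=[P1,P2,P3,P4,P5] Q1=[] Q2=[]
t=18-20: P1@Q0 runs 2, rem=2, I/O yield, promote→Q0. Q0=[P2,P3,P4,P5,P1] Q1=[] Q2=[]
t=20-22: P2@Q0 runs 2, rem=6, I/O yield, promote→Q0. Q0=[P3,P4,P5,P1,P2] Q1=[] Q2=[]
t=22-24: P3@Q0 runs 2, rem=4, I/O yield, promote→Q0. Q0=[P4,P5,P1,P2,P3] Q1=[] Q2=[]
t=24-25: P4@Q0 runs 1, rem=12, I/O yield, promote→Q0. Q0=[P5,P1,P2,P3,P4] Q1=[] Q2=[]
t=25-27: P5@Q0 runs 2, rem=9, I/O yield, promote→Q0. Q0=[P1,P2,P3,P4,P5] Q1=[] Q2=[]
t=27-29: P1@Q0 runs 2, rem=0, completes. Q0=[P2,P3,P4,P5] Q1=[] Q2=[]
t=29-31: P2@Q0 runs 2, rem=4, I/O yield, promote→Q0. Q0=[P3,P4,P5,P2] Q1=[] Q2=[]
t=31-33: P3@Q0 runs 2, rem=2, I/O yield, promote→Q0. Q0=[P4,P5,P2,P3] Q1=[] Q2=[]
t=33-34: P4@Q0 runs 1, rem=11, I/O yield, promote→Q0. Q0=[P5,P2,P3,P4] Q1=[] Q2=[]
t=34-36: P5@Q0 runs 2, rem=7, I/O yield, promote→Q0. Q0=[P2,P3,P4,P5] Q1=[] Q2=[]
t=36-38: P2@Q0 runs 2, rem=2, I/O yield, promote→Q0. Q0=[P3,P4,P5,P2] Q1=[] Q2=[]
t=38-40: P3@Q0 runs 2, rem=0, completes. Q0=[P4,P5,P2] Q1=[] Q2=[]
t=40-41: P4@Q0 runs 1, rem=10, I/O yield, promote→Q0. Q0=[P5,P2,P4] Q1=[] Q2=[]
t=41-43: P5@Q0 runs 2, rem=5, I/O yield, promote→Q0. Q0=[P2,P4,P5] Q1=[] Q2=[]
t=43-45: P2@Q0 runs 2, rem=0, completes. Q0=[P4,P5] Q1=[] Q2=[]
t=45-46: P4@Q0 runs 1, rem=9, I/O yield, promote→Q0. Q0=[P5,P4] Q1=[] Q2=[]
t=46-48: P5@Q0 runs 2, rem=3, I/O yield, promote→Q0. Q0=[P4,P5] Q1=[] Q2=[]
t=48-49: P4@Q0 runs 1, rem=8, I/O yield, promote→Q0. Q0=[P5,P4] Q1=[] Q2=[]
t=49-51: P5@Q0 runs 2, rem=1, I/O yield, promote→Q0. Q0=[P4,P5] Q1=[] Q2=[]
t=51-52: P4@Q0 runs 1, rem=7, I/O yield, promote→Q0. Q0=[P5,P4] Q1=[] Q2=[]
t=52-53: P5@Q0 runs 1, rem=0, completes. Q0=[P4] Q1=[] Q2=[]
t=53-54: P4@Q0 runs 1, rem=6, I/O yield, promote→Q0. Q0=[P4] Q1=[] Q2=[]
t=54-55: P4@Q0 runs 1, rem=5, I/O yield, promote→Q0. Q0=[P4] Q1=[] Q2=[]
t=55-56: P4@Q0 runs 1, rem=4, I/O yield, promote→Q0. Q0=[P4] Q1=[] Q2=[]
t=56-57: P4@Q0 runs 1, rem=3, I/O yield, promote→Q0. Q0=[P4] Q1=[] Q2=[]
t=57-58: P4@Q0 runs 1, rem=2, I/O yield, promote→Q0. Q0=[P4] Q1=[] Q2=[]
t=58-59: P4@Q0 runs 1, rem=1, I/O yield, promote→Q0. Q0=[P4] Q1=[] Q2=[]
t=59-60: P4@Q0 runs 1, rem=0, completes. Q0=[] Q1=[] Q2=[]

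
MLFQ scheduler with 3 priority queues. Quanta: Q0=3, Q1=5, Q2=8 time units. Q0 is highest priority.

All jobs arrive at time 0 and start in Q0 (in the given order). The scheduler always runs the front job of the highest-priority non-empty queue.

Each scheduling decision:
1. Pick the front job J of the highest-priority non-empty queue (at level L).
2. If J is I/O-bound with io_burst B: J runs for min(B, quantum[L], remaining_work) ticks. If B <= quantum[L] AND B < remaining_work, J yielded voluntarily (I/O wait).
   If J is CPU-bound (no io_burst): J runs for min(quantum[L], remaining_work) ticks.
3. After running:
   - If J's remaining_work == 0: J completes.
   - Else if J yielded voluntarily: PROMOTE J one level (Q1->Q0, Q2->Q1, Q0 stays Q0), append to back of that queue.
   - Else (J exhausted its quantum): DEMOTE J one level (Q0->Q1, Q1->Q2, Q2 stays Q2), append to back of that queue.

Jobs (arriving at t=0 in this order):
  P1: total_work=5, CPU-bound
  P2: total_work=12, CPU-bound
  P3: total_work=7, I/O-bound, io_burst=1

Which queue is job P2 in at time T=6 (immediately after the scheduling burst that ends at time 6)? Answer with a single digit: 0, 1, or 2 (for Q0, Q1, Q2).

t=0-3: P1@Q0 runs 3, rem=2, quantum used, demote→Q1. Q0=[P2,P3] Q1=[P1] Q2=[]
t=3-6: P2@Q0 runs 3, rem=9, quantum used, demote→Q1. Q0=[P3] Q1=[P1,P2] Q2=[]
t=6-7: P3@Q0 runs 1, rem=6, I/O yield, promote→Q0. Q0=[P3] Q1=[P1,P2] Q2=[]
t=7-8: P3@Q0 runs 1, rem=5, I/O yield, promote→Q0. Q0=[P3] Q1=[P1,P2] Q2=[]
t=8-9: P3@Q0 runs 1, rem=4, I/O yield, promote→Q0. Q0=[P3] Q1=[P1,P2] Q2=[]
t=9-10: P3@Q0 runs 1, rem=3, I/O yield, promote→Q0. Q0=[P3] Q1=[P1,P2] Q2=[]
t=10-11: P3@Q0 runs 1, rem=2, I/O yield, promote→Q0. Q0=[P3] Q1=[P1,P2] Q2=[]
t=11-12: P3@Q0 runs 1, rem=1, I/O yield, promote→Q0. Q0=[P3] Q1=[P1,P2] Q2=[]
t=12-13: P3@Q0 runs 1, rem=0, completes. Q0=[] Q1=[P1,P2] Q2=[]
t=13-15: P1@Q1 runs 2, rem=0, completes. Q0=[] Q1=[P2] Q2=[]
t=15-20: P2@Q1 runs 5, rem=4, quantum used, demote→Q2. Q0=[] Q1=[] Q2=[P2]
t=20-24: P2@Q2 runs 4, rem=0, completes. Q0=[] Q1=[] Q2=[]

Answer: 1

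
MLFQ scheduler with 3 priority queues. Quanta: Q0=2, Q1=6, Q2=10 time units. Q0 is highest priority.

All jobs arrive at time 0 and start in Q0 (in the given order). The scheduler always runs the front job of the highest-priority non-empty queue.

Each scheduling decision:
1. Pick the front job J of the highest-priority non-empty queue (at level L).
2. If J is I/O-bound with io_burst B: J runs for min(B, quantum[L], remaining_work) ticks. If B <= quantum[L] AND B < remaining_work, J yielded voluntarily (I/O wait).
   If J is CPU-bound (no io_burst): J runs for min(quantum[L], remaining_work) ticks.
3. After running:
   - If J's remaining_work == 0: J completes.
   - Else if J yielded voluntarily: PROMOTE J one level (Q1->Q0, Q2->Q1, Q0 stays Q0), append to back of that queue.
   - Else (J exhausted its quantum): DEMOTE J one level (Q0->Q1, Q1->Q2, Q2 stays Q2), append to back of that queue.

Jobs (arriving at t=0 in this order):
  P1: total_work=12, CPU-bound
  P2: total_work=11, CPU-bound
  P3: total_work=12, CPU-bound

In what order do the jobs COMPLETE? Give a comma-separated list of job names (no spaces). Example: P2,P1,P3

Answer: P1,P2,P3

Derivation:
t=0-2: P1@Q0 runs 2, rem=10, quantum used, demote→Q1. Q0=[P2,P3] Q1=[P1] Q2=[]
t=2-4: P2@Q0 runs 2, rem=9, quantum used, demote→Q1. Q0=[P3] Q1=[P1,P2] Q2=[]
t=4-6: P3@Q0 runs 2, rem=10, quantum used, demote→Q1. Q0=[] Q1=[P1,P2,P3] Q2=[]
t=6-12: P1@Q1 runs 6, rem=4, quantum used, demote→Q2. Q0=[] Q1=[P2,P3] Q2=[P1]
t=12-18: P2@Q1 runs 6, rem=3, quantum used, demote→Q2. Q0=[] Q1=[P3] Q2=[P1,P2]
t=18-24: P3@Q1 runs 6, rem=4, quantum used, demote→Q2. Q0=[] Q1=[] Q2=[P1,P2,P3]
t=24-28: P1@Q2 runs 4, rem=0, completes. Q0=[] Q1=[] Q2=[P2,P3]
t=28-31: P2@Q2 runs 3, rem=0, completes. Q0=[] Q1=[] Q2=[P3]
t=31-35: P3@Q2 runs 4, rem=0, completes. Q0=[] Q1=[] Q2=[]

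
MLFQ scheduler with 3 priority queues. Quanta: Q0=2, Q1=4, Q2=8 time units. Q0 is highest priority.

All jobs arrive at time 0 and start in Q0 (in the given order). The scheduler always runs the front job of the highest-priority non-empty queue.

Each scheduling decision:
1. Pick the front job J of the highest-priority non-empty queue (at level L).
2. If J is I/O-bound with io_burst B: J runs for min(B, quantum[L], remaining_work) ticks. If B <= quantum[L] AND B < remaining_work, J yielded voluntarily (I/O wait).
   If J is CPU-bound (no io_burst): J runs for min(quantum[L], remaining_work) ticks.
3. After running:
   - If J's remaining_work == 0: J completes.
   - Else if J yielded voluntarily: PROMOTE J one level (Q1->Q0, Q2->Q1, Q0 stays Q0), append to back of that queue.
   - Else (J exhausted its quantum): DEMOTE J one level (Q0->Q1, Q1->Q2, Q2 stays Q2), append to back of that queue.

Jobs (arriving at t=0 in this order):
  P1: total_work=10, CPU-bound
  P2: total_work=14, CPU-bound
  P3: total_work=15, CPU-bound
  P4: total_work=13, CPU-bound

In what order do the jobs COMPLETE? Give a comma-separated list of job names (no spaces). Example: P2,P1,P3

t=0-2: P1@Q0 runs 2, rem=8, quantum used, demote→Q1. Q0=[P2,P3,P4] Q1=[P1] Q2=[]
t=2-4: P2@Q0 runs 2, rem=12, quantum used, demote→Q1. Q0=[P3,P4] Q1=[P1,P2] Q2=[]
t=4-6: P3@Q0 runs 2, rem=13, quantum used, demote→Q1. Q0=[P4] Q1=[P1,P2,P3] Q2=[]
t=6-8: P4@Q0 runs 2, rem=11, quantum used, demote→Q1. Q0=[] Q1=[P1,P2,P3,P4] Q2=[]
t=8-12: P1@Q1 runs 4, rem=4, quantum used, demote→Q2. Q0=[] Q1=[P2,P3,P4] Q2=[P1]
t=12-16: P2@Q1 runs 4, rem=8, quantum used, demote→Q2. Q0=[] Q1=[P3,P4] Q2=[P1,P2]
t=16-20: P3@Q1 runs 4, rem=9, quantum used, demote→Q2. Q0=[] Q1=[P4] Q2=[P1,P2,P3]
t=20-24: P4@Q1 runs 4, rem=7, quantum used, demote→Q2. Q0=[] Q1=[] Q2=[P1,P2,P3,P4]
t=24-28: P1@Q2 runs 4, rem=0, completes. Q0=[] Q1=[] Q2=[P2,P3,P4]
t=28-36: P2@Q2 runs 8, rem=0, completes. Q0=[] Q1=[] Q2=[P3,P4]
t=36-44: P3@Q2 runs 8, rem=1, quantum used, demote→Q2. Q0=[] Q1=[] Q2=[P4,P3]
t=44-51: P4@Q2 runs 7, rem=0, completes. Q0=[] Q1=[] Q2=[P3]
t=51-52: P3@Q2 runs 1, rem=0, completes. Q0=[] Q1=[] Q2=[]

Answer: P1,P2,P4,P3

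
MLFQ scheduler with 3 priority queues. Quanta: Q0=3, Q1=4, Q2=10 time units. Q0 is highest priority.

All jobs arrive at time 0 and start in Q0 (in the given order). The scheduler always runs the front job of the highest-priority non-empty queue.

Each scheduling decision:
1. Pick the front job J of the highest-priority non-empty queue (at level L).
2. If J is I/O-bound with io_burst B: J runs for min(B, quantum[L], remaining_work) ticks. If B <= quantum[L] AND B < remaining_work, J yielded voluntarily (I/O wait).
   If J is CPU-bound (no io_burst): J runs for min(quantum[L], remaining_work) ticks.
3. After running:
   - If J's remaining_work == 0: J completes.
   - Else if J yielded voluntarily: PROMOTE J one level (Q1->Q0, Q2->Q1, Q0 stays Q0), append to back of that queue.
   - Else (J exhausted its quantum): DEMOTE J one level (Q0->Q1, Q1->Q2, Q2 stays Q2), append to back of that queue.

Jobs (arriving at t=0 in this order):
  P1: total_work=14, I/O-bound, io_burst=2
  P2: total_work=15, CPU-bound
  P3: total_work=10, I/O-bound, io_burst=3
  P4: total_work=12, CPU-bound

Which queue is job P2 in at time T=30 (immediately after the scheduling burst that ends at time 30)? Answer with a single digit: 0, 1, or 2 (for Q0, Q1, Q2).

t=0-2: P1@Q0 runs 2, rem=12, I/O yield, promote→Q0. Q0=[P2,P3,P4,P1] Q1=[] Q2=[]
t=2-5: P2@Q0 runs 3, rem=12, quantum used, demote→Q1. Q0=[P3,P4,P1] Q1=[P2] Q2=[]
t=5-8: P3@Q0 runs 3, rem=7, I/O yield, promote→Q0. Q0=[P4,P1,P3] Q1=[P2] Q2=[]
t=8-11: P4@Q0 runs 3, rem=9, quantum used, demote→Q1. Q0=[P1,P3] Q1=[P2,P4] Q2=[]
t=11-13: P1@Q0 runs 2, rem=10, I/O yield, promote→Q0. Q0=[P3,P1] Q1=[P2,P4] Q2=[]
t=13-16: P3@Q0 runs 3, rem=4, I/O yield, promote→Q0. Q0=[P1,P3] Q1=[P2,P4] Q2=[]
t=16-18: P1@Q0 runs 2, rem=8, I/O yield, promote→Q0. Q0=[P3,P1] Q1=[P2,P4] Q2=[]
t=18-21: P3@Q0 runs 3, rem=1, I/O yield, promote→Q0. Q0=[P1,P3] Q1=[P2,P4] Q2=[]
t=21-23: P1@Q0 runs 2, rem=6, I/O yield, promote→Q0. Q0=[P3,P1] Q1=[P2,P4] Q2=[]
t=23-24: P3@Q0 runs 1, rem=0, completes. Q0=[P1] Q1=[P2,P4] Q2=[]
t=24-26: P1@Q0 runs 2, rem=4, I/O yield, promote→Q0. Q0=[P1] Q1=[P2,P4] Q2=[]
t=26-28: P1@Q0 runs 2, rem=2, I/O yield, promote→Q0. Q0=[P1] Q1=[P2,P4] Q2=[]
t=28-30: P1@Q0 runs 2, rem=0, completes. Q0=[] Q1=[P2,P4] Q2=[]
t=30-34: P2@Q1 runs 4, rem=8, quantum used, demote→Q2. Q0=[] Q1=[P4] Q2=[P2]
t=34-38: P4@Q1 runs 4, rem=5, quantum used, demote→Q2. Q0=[] Q1=[] Q2=[P2,P4]
t=38-46: P2@Q2 runs 8, rem=0, completes. Q0=[] Q1=[] Q2=[P4]
t=46-51: P4@Q2 runs 5, rem=0, completes. Q0=[] Q1=[] Q2=[]

Answer: 1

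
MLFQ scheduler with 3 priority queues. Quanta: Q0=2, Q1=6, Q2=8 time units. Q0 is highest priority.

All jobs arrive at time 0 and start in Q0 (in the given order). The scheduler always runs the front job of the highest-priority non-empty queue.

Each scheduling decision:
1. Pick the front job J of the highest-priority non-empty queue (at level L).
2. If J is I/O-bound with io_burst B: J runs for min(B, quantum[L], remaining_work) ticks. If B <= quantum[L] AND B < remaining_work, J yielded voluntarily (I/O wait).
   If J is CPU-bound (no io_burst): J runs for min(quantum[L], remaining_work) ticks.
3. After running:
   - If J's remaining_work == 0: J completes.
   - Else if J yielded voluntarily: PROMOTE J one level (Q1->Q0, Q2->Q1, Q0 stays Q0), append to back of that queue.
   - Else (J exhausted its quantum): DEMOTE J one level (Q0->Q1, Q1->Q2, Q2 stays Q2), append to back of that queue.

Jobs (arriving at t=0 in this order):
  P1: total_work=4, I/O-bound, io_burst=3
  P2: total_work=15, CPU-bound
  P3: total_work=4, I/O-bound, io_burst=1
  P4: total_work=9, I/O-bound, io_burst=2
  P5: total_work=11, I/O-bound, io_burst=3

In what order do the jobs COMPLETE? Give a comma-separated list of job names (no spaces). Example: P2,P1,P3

t=0-2: P1@Q0 runs 2, rem=2, quantum used, demote→Q1. Q0=[P2,P3,P4,P5] Q1=[P1] Q2=[]
t=2-4: P2@Q0 runs 2, rem=13, quantum used, demote→Q1. Q0=[P3,P4,P5] Q1=[P1,P2] Q2=[]
t=4-5: P3@Q0 runs 1, rem=3, I/O yield, promote→Q0. Q0=[P4,P5,P3] Q1=[P1,P2] Q2=[]
t=5-7: P4@Q0 runs 2, rem=7, I/O yield, promote→Q0. Q0=[P5,P3,P4] Q1=[P1,P2] Q2=[]
t=7-9: P5@Q0 runs 2, rem=9, quantum used, demote→Q1. Q0=[P3,P4] Q1=[P1,P2,P5] Q2=[]
t=9-10: P3@Q0 runs 1, rem=2, I/O yield, promote→Q0. Q0=[P4,P3] Q1=[P1,P2,P5] Q2=[]
t=10-12: P4@Q0 runs 2, rem=5, I/O yield, promote→Q0. Q0=[P3,P4] Q1=[P1,P2,P5] Q2=[]
t=12-13: P3@Q0 runs 1, rem=1, I/O yield, promote→Q0. Q0=[P4,P3] Q1=[P1,P2,P5] Q2=[]
t=13-15: P4@Q0 runs 2, rem=3, I/O yield, promote→Q0. Q0=[P3,P4] Q1=[P1,P2,P5] Q2=[]
t=15-16: P3@Q0 runs 1, rem=0, completes. Q0=[P4] Q1=[P1,P2,P5] Q2=[]
t=16-18: P4@Q0 runs 2, rem=1, I/O yield, promote→Q0. Q0=[P4] Q1=[P1,P2,P5] Q2=[]
t=18-19: P4@Q0 runs 1, rem=0, completes. Q0=[] Q1=[P1,P2,P5] Q2=[]
t=19-21: P1@Q1 runs 2, rem=0, completes. Q0=[] Q1=[P2,P5] Q2=[]
t=21-27: P2@Q1 runs 6, rem=7, quantum used, demote→Q2. Q0=[] Q1=[P5] Q2=[P2]
t=27-30: P5@Q1 runs 3, rem=6, I/O yield, promote→Q0. Q0=[P5] Q1=[] Q2=[P2]
t=30-32: P5@Q0 runs 2, rem=4, quantum used, demote→Q1. Q0=[] Q1=[P5] Q2=[P2]
t=32-35: P5@Q1 runs 3, rem=1, I/O yield, promote→Q0. Q0=[P5] Q1=[] Q2=[P2]
t=35-36: P5@Q0 runs 1, rem=0, completes. Q0=[] Q1=[] Q2=[P2]
t=36-43: P2@Q2 runs 7, rem=0, completes. Q0=[] Q1=[] Q2=[]

Answer: P3,P4,P1,P5,P2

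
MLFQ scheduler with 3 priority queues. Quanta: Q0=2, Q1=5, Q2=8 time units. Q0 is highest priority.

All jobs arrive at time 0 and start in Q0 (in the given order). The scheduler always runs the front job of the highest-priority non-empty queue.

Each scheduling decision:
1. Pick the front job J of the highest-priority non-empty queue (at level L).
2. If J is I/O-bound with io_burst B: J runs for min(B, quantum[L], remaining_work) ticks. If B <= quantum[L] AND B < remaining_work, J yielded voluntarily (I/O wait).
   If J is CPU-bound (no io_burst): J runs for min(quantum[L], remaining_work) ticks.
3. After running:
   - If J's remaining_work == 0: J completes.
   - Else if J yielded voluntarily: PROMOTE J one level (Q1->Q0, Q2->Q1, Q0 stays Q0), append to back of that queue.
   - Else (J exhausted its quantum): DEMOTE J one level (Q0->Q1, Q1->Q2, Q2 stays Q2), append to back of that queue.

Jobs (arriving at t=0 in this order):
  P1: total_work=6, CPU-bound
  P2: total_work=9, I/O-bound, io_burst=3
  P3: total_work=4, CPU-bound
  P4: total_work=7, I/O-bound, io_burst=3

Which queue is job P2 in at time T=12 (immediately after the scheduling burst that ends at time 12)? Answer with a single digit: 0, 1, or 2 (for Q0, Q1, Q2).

t=0-2: P1@Q0 runs 2, rem=4, quantum used, demote→Q1. Q0=[P2,P3,P4] Q1=[P1] Q2=[]
t=2-4: P2@Q0 runs 2, rem=7, quantum used, demote→Q1. Q0=[P3,P4] Q1=[P1,P2] Q2=[]
t=4-6: P3@Q0 runs 2, rem=2, quantum used, demote→Q1. Q0=[P4] Q1=[P1,P2,P3] Q2=[]
t=6-8: P4@Q0 runs 2, rem=5, quantum used, demote→Q1. Q0=[] Q1=[P1,P2,P3,P4] Q2=[]
t=8-12: P1@Q1 runs 4, rem=0, completes. Q0=[] Q1=[P2,P3,P4] Q2=[]
t=12-15: P2@Q1 runs 3, rem=4, I/O yield, promote→Q0. Q0=[P2] Q1=[P3,P4] Q2=[]
t=15-17: P2@Q0 runs 2, rem=2, quantum used, demote→Q1. Q0=[] Q1=[P3,P4,P2] Q2=[]
t=17-19: P3@Q1 runs 2, rem=0, completes. Q0=[] Q1=[P4,P2] Q2=[]
t=19-22: P4@Q1 runs 3, rem=2, I/O yield, promote→Q0. Q0=[P4] Q1=[P2] Q2=[]
t=22-24: P4@Q0 runs 2, rem=0, completes. Q0=[] Q1=[P2] Q2=[]
t=24-26: P2@Q1 runs 2, rem=0, completes. Q0=[] Q1=[] Q2=[]

Answer: 1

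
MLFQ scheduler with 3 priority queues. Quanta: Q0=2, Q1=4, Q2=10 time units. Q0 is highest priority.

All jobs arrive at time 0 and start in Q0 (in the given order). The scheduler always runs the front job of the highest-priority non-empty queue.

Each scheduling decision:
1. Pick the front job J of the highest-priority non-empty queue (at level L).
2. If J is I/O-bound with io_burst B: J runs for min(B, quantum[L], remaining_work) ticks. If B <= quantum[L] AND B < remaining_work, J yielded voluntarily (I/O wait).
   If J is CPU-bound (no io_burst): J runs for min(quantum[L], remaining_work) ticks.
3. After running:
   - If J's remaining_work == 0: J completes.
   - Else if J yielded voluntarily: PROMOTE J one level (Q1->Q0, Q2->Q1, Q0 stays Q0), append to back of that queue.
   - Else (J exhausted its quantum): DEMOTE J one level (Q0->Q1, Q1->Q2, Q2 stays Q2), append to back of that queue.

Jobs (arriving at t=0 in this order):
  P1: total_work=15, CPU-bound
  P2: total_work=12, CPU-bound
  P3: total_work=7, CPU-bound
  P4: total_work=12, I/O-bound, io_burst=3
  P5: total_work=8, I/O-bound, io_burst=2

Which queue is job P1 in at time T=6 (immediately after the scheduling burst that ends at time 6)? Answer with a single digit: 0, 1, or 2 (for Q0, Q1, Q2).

t=0-2: P1@Q0 runs 2, rem=13, quantum used, demote→Q1. Q0=[P2,P3,P4,P5] Q1=[P1] Q2=[]
t=2-4: P2@Q0 runs 2, rem=10, quantum used, demote→Q1. Q0=[P3,P4,P5] Q1=[P1,P2] Q2=[]
t=4-6: P3@Q0 runs 2, rem=5, quantum used, demote→Q1. Q0=[P4,P5] Q1=[P1,P2,P3] Q2=[]
t=6-8: P4@Q0 runs 2, rem=10, quantum used, demote→Q1. Q0=[P5] Q1=[P1,P2,P3,P4] Q2=[]
t=8-10: P5@Q0 runs 2, rem=6, I/O yield, promote→Q0. Q0=[P5] Q1=[P1,P2,P3,P4] Q2=[]
t=10-12: P5@Q0 runs 2, rem=4, I/O yield, promote→Q0. Q0=[P5] Q1=[P1,P2,P3,P4] Q2=[]
t=12-14: P5@Q0 runs 2, rem=2, I/O yield, promote→Q0. Q0=[P5] Q1=[P1,P2,P3,P4] Q2=[]
t=14-16: P5@Q0 runs 2, rem=0, completes. Q0=[] Q1=[P1,P2,P3,P4] Q2=[]
t=16-20: P1@Q1 runs 4, rem=9, quantum used, demote→Q2. Q0=[] Q1=[P2,P3,P4] Q2=[P1]
t=20-24: P2@Q1 runs 4, rem=6, quantum used, demote→Q2. Q0=[] Q1=[P3,P4] Q2=[P1,P2]
t=24-28: P3@Q1 runs 4, rem=1, quantum used, demote→Q2. Q0=[] Q1=[P4] Q2=[P1,P2,P3]
t=28-31: P4@Q1 runs 3, rem=7, I/O yield, promote→Q0. Q0=[P4] Q1=[] Q2=[P1,P2,P3]
t=31-33: P4@Q0 runs 2, rem=5, quantum used, demote→Q1. Q0=[] Q1=[P4] Q2=[P1,P2,P3]
t=33-36: P4@Q1 runs 3, rem=2, I/O yield, promote→Q0. Q0=[P4] Q1=[] Q2=[P1,P2,P3]
t=36-38: P4@Q0 runs 2, rem=0, completes. Q0=[] Q1=[] Q2=[P1,P2,P3]
t=38-47: P1@Q2 runs 9, rem=0, completes. Q0=[] Q1=[] Q2=[P2,P3]
t=47-53: P2@Q2 runs 6, rem=0, completes. Q0=[] Q1=[] Q2=[P3]
t=53-54: P3@Q2 runs 1, rem=0, completes. Q0=[] Q1=[] Q2=[]

Answer: 1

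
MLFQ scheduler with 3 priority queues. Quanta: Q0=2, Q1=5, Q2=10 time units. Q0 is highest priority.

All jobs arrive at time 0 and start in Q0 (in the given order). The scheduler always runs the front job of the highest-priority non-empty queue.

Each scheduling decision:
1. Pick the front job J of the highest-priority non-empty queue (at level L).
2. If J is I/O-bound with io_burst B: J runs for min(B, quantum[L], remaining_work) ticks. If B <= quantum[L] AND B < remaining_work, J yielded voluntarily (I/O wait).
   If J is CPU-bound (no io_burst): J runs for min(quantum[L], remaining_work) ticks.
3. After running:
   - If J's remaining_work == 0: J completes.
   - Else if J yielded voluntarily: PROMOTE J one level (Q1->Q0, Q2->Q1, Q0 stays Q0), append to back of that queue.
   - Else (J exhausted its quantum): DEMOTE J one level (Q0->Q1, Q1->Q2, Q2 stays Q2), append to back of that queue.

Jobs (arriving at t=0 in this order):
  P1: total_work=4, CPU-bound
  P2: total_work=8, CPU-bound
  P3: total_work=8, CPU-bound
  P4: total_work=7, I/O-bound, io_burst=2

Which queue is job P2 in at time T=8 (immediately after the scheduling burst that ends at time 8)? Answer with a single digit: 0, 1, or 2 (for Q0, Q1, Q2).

t=0-2: P1@Q0 runs 2, rem=2, quantum used, demote→Q1. Q0=[P2,P3,P4] Q1=[P1] Q2=[]
t=2-4: P2@Q0 runs 2, rem=6, quantum used, demote→Q1. Q0=[P3,P4] Q1=[P1,P2] Q2=[]
t=4-6: P3@Q0 runs 2, rem=6, quantum used, demote→Q1. Q0=[P4] Q1=[P1,P2,P3] Q2=[]
t=6-8: P4@Q0 runs 2, rem=5, I/O yield, promote→Q0. Q0=[P4] Q1=[P1,P2,P3] Q2=[]
t=8-10: P4@Q0 runs 2, rem=3, I/O yield, promote→Q0. Q0=[P4] Q1=[P1,P2,P3] Q2=[]
t=10-12: P4@Q0 runs 2, rem=1, I/O yield, promote→Q0. Q0=[P4] Q1=[P1,P2,P3] Q2=[]
t=12-13: P4@Q0 runs 1, rem=0, completes. Q0=[] Q1=[P1,P2,P3] Q2=[]
t=13-15: P1@Q1 runs 2, rem=0, completes. Q0=[] Q1=[P2,P3] Q2=[]
t=15-20: P2@Q1 runs 5, rem=1, quantum used, demote→Q2. Q0=[] Q1=[P3] Q2=[P2]
t=20-25: P3@Q1 runs 5, rem=1, quantum used, demote→Q2. Q0=[] Q1=[] Q2=[P2,P3]
t=25-26: P2@Q2 runs 1, rem=0, completes. Q0=[] Q1=[] Q2=[P3]
t=26-27: P3@Q2 runs 1, rem=0, completes. Q0=[] Q1=[] Q2=[]

Answer: 1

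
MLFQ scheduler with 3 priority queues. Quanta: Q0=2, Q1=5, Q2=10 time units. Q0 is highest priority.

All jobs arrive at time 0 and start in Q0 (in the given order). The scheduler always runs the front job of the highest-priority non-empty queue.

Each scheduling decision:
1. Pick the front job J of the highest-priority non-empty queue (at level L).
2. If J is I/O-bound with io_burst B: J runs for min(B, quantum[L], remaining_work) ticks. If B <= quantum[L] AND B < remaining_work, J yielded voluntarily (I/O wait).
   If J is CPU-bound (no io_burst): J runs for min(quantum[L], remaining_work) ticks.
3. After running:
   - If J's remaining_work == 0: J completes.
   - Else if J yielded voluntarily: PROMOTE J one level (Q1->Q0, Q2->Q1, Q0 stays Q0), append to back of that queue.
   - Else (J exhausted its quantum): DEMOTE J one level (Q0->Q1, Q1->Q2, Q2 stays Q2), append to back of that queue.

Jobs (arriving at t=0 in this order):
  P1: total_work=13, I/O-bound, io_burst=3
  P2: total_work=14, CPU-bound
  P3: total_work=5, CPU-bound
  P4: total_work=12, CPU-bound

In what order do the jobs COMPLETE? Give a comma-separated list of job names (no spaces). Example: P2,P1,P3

t=0-2: P1@Q0 runs 2, rem=11, quantum used, demote→Q1. Q0=[P2,P3,P4] Q1=[P1] Q2=[]
t=2-4: P2@Q0 runs 2, rem=12, quantum used, demote→Q1. Q0=[P3,P4] Q1=[P1,P2] Q2=[]
t=4-6: P3@Q0 runs 2, rem=3, quantum used, demote→Q1. Q0=[P4] Q1=[P1,P2,P3] Q2=[]
t=6-8: P4@Q0 runs 2, rem=10, quantum used, demote→Q1. Q0=[] Q1=[P1,P2,P3,P4] Q2=[]
t=8-11: P1@Q1 runs 3, rem=8, I/O yield, promote→Q0. Q0=[P1] Q1=[P2,P3,P4] Q2=[]
t=11-13: P1@Q0 runs 2, rem=6, quantum used, demote→Q1. Q0=[] Q1=[P2,P3,P4,P1] Q2=[]
t=13-18: P2@Q1 runs 5, rem=7, quantum used, demote→Q2. Q0=[] Q1=[P3,P4,P1] Q2=[P2]
t=18-21: P3@Q1 runs 3, rem=0, completes. Q0=[] Q1=[P4,P1] Q2=[P2]
t=21-26: P4@Q1 runs 5, rem=5, quantum used, demote→Q2. Q0=[] Q1=[P1] Q2=[P2,P4]
t=26-29: P1@Q1 runs 3, rem=3, I/O yield, promote→Q0. Q0=[P1] Q1=[] Q2=[P2,P4]
t=29-31: P1@Q0 runs 2, rem=1, quantum used, demote→Q1. Q0=[] Q1=[P1] Q2=[P2,P4]
t=31-32: P1@Q1 runs 1, rem=0, completes. Q0=[] Q1=[] Q2=[P2,P4]
t=32-39: P2@Q2 runs 7, rem=0, completes. Q0=[] Q1=[] Q2=[P4]
t=39-44: P4@Q2 runs 5, rem=0, completes. Q0=[] Q1=[] Q2=[]

Answer: P3,P1,P2,P4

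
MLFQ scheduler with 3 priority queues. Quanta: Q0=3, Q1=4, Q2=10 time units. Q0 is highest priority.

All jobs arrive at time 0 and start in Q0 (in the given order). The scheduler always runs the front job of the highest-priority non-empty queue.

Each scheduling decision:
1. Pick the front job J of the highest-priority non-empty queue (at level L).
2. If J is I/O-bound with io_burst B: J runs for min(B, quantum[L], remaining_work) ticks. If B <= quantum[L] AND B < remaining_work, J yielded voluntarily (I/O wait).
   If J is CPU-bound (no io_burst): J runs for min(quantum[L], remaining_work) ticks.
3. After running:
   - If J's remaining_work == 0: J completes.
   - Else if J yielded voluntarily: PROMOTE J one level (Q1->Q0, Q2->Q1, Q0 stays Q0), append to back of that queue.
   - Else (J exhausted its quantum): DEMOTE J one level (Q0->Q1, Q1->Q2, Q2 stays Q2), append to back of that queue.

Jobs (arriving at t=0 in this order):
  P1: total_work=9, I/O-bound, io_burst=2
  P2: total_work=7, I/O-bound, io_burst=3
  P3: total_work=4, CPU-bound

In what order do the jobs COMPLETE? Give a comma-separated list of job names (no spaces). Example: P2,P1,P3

Answer: P2,P1,P3

Derivation:
t=0-2: P1@Q0 runs 2, rem=7, I/O yield, promote→Q0. Q0=[P2,P3,P1] Q1=[] Q2=[]
t=2-5: P2@Q0 runs 3, rem=4, I/O yield, promote→Q0. Q0=[P3,P1,P2] Q1=[] Q2=[]
t=5-8: P3@Q0 runs 3, rem=1, quantum used, demote→Q1. Q0=[P1,P2] Q1=[P3] Q2=[]
t=8-10: P1@Q0 runs 2, rem=5, I/O yield, promote→Q0. Q0=[P2,P1] Q1=[P3] Q2=[]
t=10-13: P2@Q0 runs 3, rem=1, I/O yield, promote→Q0. Q0=[P1,P2] Q1=[P3] Q2=[]
t=13-15: P1@Q0 runs 2, rem=3, I/O yield, promote→Q0. Q0=[P2,P1] Q1=[P3] Q2=[]
t=15-16: P2@Q0 runs 1, rem=0, completes. Q0=[P1] Q1=[P3] Q2=[]
t=16-18: P1@Q0 runs 2, rem=1, I/O yield, promote→Q0. Q0=[P1] Q1=[P3] Q2=[]
t=18-19: P1@Q0 runs 1, rem=0, completes. Q0=[] Q1=[P3] Q2=[]
t=19-20: P3@Q1 runs 1, rem=0, completes. Q0=[] Q1=[] Q2=[]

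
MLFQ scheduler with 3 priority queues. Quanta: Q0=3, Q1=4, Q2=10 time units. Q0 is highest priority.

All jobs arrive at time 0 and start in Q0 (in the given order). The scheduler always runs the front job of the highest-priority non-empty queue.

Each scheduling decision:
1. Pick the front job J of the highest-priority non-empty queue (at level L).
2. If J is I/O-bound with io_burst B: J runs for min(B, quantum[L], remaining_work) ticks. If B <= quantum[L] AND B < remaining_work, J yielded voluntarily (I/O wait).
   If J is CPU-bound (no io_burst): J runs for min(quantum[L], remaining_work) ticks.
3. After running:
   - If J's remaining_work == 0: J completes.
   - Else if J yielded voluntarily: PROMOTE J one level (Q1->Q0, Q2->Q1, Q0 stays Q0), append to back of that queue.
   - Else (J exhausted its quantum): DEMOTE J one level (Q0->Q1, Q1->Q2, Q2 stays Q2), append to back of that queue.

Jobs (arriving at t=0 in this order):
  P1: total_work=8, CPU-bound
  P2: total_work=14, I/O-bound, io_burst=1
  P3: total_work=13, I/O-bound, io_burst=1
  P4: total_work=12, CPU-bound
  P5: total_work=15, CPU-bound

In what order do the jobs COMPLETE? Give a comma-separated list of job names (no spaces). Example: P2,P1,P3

t=0-3: P1@Q0 runs 3, rem=5, quantum used, demote→Q1. Q0=[P2,P3,P4,P5] Q1=[P1] Q2=[]
t=3-4: P2@Q0 runs 1, rem=13, I/O yield, promote→Q0. Q0=[P3,P4,P5,P2] Q1=[P1] Q2=[]
t=4-5: P3@Q0 runs 1, rem=12, I/O yield, promote→Q0. Q0=[P4,P5,P2,P3] Q1=[P1] Q2=[]
t=5-8: P4@Q0 runs 3, rem=9, quantum used, demote→Q1. Q0=[P5,P2,P3] Q1=[P1,P4] Q2=[]
t=8-11: P5@Q0 runs 3, rem=12, quantum used, demote→Q1. Q0=[P2,P3] Q1=[P1,P4,P5] Q2=[]
t=11-12: P2@Q0 runs 1, rem=12, I/O yield, promote→Q0. Q0=[P3,P2] Q1=[P1,P4,P5] Q2=[]
t=12-13: P3@Q0 runs 1, rem=11, I/O yield, promote→Q0. Q0=[P2,P3] Q1=[P1,P4,P5] Q2=[]
t=13-14: P2@Q0 runs 1, rem=11, I/O yield, promote→Q0. Q0=[P3,P2] Q1=[P1,P4,P5] Q2=[]
t=14-15: P3@Q0 runs 1, rem=10, I/O yield, promote→Q0. Q0=[P2,P3] Q1=[P1,P4,P5] Q2=[]
t=15-16: P2@Q0 runs 1, rem=10, I/O yield, promote→Q0. Q0=[P3,P2] Q1=[P1,P4,P5] Q2=[]
t=16-17: P3@Q0 runs 1, rem=9, I/O yield, promote→Q0. Q0=[P2,P3] Q1=[P1,P4,P5] Q2=[]
t=17-18: P2@Q0 runs 1, rem=9, I/O yield, promote→Q0. Q0=[P3,P2] Q1=[P1,P4,P5] Q2=[]
t=18-19: P3@Q0 runs 1, rem=8, I/O yield, promote→Q0. Q0=[P2,P3] Q1=[P1,P4,P5] Q2=[]
t=19-20: P2@Q0 runs 1, rem=8, I/O yield, promote→Q0. Q0=[P3,P2] Q1=[P1,P4,P5] Q2=[]
t=20-21: P3@Q0 runs 1, rem=7, I/O yield, promote→Q0. Q0=[P2,P3] Q1=[P1,P4,P5] Q2=[]
t=21-22: P2@Q0 runs 1, rem=7, I/O yield, promote→Q0. Q0=[P3,P2] Q1=[P1,P4,P5] Q2=[]
t=22-23: P3@Q0 runs 1, rem=6, I/O yield, promote→Q0. Q0=[P2,P3] Q1=[P1,P4,P5] Q2=[]
t=23-24: P2@Q0 runs 1, rem=6, I/O yield, promote→Q0. Q0=[P3,P2] Q1=[P1,P4,P5] Q2=[]
t=24-25: P3@Q0 runs 1, rem=5, I/O yield, promote→Q0. Q0=[P2,P3] Q1=[P1,P4,P5] Q2=[]
t=25-26: P2@Q0 runs 1, rem=5, I/O yield, promote→Q0. Q0=[P3,P2] Q1=[P1,P4,P5] Q2=[]
t=26-27: P3@Q0 runs 1, rem=4, I/O yield, promote→Q0. Q0=[P2,P3] Q1=[P1,P4,P5] Q2=[]
t=27-28: P2@Q0 runs 1, rem=4, I/O yield, promote→Q0. Q0=[P3,P2] Q1=[P1,P4,P5] Q2=[]
t=28-29: P3@Q0 runs 1, rem=3, I/O yield, promote→Q0. Q0=[P2,P3] Q1=[P1,P4,P5] Q2=[]
t=29-30: P2@Q0 runs 1, rem=3, I/O yield, promote→Q0. Q0=[P3,P2] Q1=[P1,P4,P5] Q2=[]
t=30-31: P3@Q0 runs 1, rem=2, I/O yield, promote→Q0. Q0=[P2,P3] Q1=[P1,P4,P5] Q2=[]
t=31-32: P2@Q0 runs 1, rem=2, I/O yield, promote→Q0. Q0=[P3,P2] Q1=[P1,P4,P5] Q2=[]
t=32-33: P3@Q0 runs 1, rem=1, I/O yield, promote→Q0. Q0=[P2,P3] Q1=[P1,P4,P5] Q2=[]
t=33-34: P2@Q0 runs 1, rem=1, I/O yield, promote→Q0. Q0=[P3,P2] Q1=[P1,P4,P5] Q2=[]
t=34-35: P3@Q0 runs 1, rem=0, completes. Q0=[P2] Q1=[P1,P4,P5] Q2=[]
t=35-36: P2@Q0 runs 1, rem=0, completes. Q0=[] Q1=[P1,P4,P5] Q2=[]
t=36-40: P1@Q1 runs 4, rem=1, quantum used, demote→Q2. Q0=[] Q1=[P4,P5] Q2=[P1]
t=40-44: P4@Q1 runs 4, rem=5, quantum used, demote→Q2. Q0=[] Q1=[P5] Q2=[P1,P4]
t=44-48: P5@Q1 runs 4, rem=8, quantum used, demote→Q2. Q0=[] Q1=[] Q2=[P1,P4,P5]
t=48-49: P1@Q2 runs 1, rem=0, completes. Q0=[] Q1=[] Q2=[P4,P5]
t=49-54: P4@Q2 runs 5, rem=0, completes. Q0=[] Q1=[] Q2=[P5]
t=54-62: P5@Q2 runs 8, rem=0, completes. Q0=[] Q1=[] Q2=[]

Answer: P3,P2,P1,P4,P5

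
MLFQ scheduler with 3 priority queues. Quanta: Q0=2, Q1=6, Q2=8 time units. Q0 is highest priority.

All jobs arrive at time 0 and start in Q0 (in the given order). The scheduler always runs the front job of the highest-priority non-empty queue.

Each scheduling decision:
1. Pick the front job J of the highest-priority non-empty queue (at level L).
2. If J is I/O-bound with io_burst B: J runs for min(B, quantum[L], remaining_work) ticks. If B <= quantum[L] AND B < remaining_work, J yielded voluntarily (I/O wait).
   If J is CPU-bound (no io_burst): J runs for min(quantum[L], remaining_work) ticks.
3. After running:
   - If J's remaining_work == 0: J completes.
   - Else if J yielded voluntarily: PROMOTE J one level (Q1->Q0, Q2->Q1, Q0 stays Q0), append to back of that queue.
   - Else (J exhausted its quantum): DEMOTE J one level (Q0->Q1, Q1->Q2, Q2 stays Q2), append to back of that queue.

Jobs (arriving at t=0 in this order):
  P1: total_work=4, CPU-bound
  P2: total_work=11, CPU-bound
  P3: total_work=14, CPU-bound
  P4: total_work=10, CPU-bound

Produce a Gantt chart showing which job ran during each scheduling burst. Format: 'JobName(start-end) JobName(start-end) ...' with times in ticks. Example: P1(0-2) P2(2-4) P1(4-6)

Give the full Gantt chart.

Answer: P1(0-2) P2(2-4) P3(4-6) P4(6-8) P1(8-10) P2(10-16) P3(16-22) P4(22-28) P2(28-31) P3(31-37) P4(37-39)

Derivation:
t=0-2: P1@Q0 runs 2, rem=2, quantum used, demote→Q1. Q0=[P2,P3,P4] Q1=[P1] Q2=[]
t=2-4: P2@Q0 runs 2, rem=9, quantum used, demote→Q1. Q0=[P3,P4] Q1=[P1,P2] Q2=[]
t=4-6: P3@Q0 runs 2, rem=12, quantum used, demote→Q1. Q0=[P4] Q1=[P1,P2,P3] Q2=[]
t=6-8: P4@Q0 runs 2, rem=8, quantum used, demote→Q1. Q0=[] Q1=[P1,P2,P3,P4] Q2=[]
t=8-10: P1@Q1 runs 2, rem=0, completes. Q0=[] Q1=[P2,P3,P4] Q2=[]
t=10-16: P2@Q1 runs 6, rem=3, quantum used, demote→Q2. Q0=[] Q1=[P3,P4] Q2=[P2]
t=16-22: P3@Q1 runs 6, rem=6, quantum used, demote→Q2. Q0=[] Q1=[P4] Q2=[P2,P3]
t=22-28: P4@Q1 runs 6, rem=2, quantum used, demote→Q2. Q0=[] Q1=[] Q2=[P2,P3,P4]
t=28-31: P2@Q2 runs 3, rem=0, completes. Q0=[] Q1=[] Q2=[P3,P4]
t=31-37: P3@Q2 runs 6, rem=0, completes. Q0=[] Q1=[] Q2=[P4]
t=37-39: P4@Q2 runs 2, rem=0, completes. Q0=[] Q1=[] Q2=[]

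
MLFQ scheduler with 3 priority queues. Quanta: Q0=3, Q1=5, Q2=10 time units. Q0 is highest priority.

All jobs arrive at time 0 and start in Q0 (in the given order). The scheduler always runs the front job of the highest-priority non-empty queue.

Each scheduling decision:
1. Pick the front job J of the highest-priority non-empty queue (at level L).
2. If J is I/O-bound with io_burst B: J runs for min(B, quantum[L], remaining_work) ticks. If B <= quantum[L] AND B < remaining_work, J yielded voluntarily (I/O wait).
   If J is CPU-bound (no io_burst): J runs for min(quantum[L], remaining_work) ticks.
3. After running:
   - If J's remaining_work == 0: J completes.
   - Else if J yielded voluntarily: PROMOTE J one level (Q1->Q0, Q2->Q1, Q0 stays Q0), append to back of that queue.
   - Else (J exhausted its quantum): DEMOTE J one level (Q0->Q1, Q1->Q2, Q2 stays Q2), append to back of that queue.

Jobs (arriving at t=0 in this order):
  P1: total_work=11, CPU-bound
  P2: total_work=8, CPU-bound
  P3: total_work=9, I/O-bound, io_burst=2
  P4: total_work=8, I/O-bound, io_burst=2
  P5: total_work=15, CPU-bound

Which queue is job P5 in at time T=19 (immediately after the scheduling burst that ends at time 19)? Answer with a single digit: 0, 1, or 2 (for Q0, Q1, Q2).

Answer: 1

Derivation:
t=0-3: P1@Q0 runs 3, rem=8, quantum used, demote→Q1. Q0=[P2,P3,P4,P5] Q1=[P1] Q2=[]
t=3-6: P2@Q0 runs 3, rem=5, quantum used, demote→Q1. Q0=[P3,P4,P5] Q1=[P1,P2] Q2=[]
t=6-8: P3@Q0 runs 2, rem=7, I/O yield, promote→Q0. Q0=[P4,P5,P3] Q1=[P1,P2] Q2=[]
t=8-10: P4@Q0 runs 2, rem=6, I/O yield, promote→Q0. Q0=[P5,P3,P4] Q1=[P1,P2] Q2=[]
t=10-13: P5@Q0 runs 3, rem=12, quantum used, demote→Q1. Q0=[P3,P4] Q1=[P1,P2,P5] Q2=[]
t=13-15: P3@Q0 runs 2, rem=5, I/O yield, promote→Q0. Q0=[P4,P3] Q1=[P1,P2,P5] Q2=[]
t=15-17: P4@Q0 runs 2, rem=4, I/O yield, promote→Q0. Q0=[P3,P4] Q1=[P1,P2,P5] Q2=[]
t=17-19: P3@Q0 runs 2, rem=3, I/O yield, promote→Q0. Q0=[P4,P3] Q1=[P1,P2,P5] Q2=[]
t=19-21: P4@Q0 runs 2, rem=2, I/O yield, promote→Q0. Q0=[P3,P4] Q1=[P1,P2,P5] Q2=[]
t=21-23: P3@Q0 runs 2, rem=1, I/O yield, promote→Q0. Q0=[P4,P3] Q1=[P1,P2,P5] Q2=[]
t=23-25: P4@Q0 runs 2, rem=0, completes. Q0=[P3] Q1=[P1,P2,P5] Q2=[]
t=25-26: P3@Q0 runs 1, rem=0, completes. Q0=[] Q1=[P1,P2,P5] Q2=[]
t=26-31: P1@Q1 runs 5, rem=3, quantum used, demote→Q2. Q0=[] Q1=[P2,P5] Q2=[P1]
t=31-36: P2@Q1 runs 5, rem=0, completes. Q0=[] Q1=[P5] Q2=[P1]
t=36-41: P5@Q1 runs 5, rem=7, quantum used, demote→Q2. Q0=[] Q1=[] Q2=[P1,P5]
t=41-44: P1@Q2 runs 3, rem=0, completes. Q0=[] Q1=[] Q2=[P5]
t=44-51: P5@Q2 runs 7, rem=0, completes. Q0=[] Q1=[] Q2=[]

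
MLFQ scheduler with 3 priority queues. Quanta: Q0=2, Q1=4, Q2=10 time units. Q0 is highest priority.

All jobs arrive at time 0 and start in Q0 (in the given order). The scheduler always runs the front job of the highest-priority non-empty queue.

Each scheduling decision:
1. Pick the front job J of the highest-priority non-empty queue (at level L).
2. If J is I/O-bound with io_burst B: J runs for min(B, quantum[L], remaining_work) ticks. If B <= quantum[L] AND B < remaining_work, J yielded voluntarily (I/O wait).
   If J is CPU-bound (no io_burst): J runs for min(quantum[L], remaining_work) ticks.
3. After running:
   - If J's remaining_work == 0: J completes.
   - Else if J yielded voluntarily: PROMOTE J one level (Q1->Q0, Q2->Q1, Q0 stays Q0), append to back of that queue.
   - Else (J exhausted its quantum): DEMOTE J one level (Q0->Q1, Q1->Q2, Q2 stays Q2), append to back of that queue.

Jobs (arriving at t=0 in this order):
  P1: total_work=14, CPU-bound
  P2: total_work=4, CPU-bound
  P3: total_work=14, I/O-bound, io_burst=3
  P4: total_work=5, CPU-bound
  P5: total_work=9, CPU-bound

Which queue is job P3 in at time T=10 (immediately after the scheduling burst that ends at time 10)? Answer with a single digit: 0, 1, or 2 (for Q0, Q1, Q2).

Answer: 1

Derivation:
t=0-2: P1@Q0 runs 2, rem=12, quantum used, demote→Q1. Q0=[P2,P3,P4,P5] Q1=[P1] Q2=[]
t=2-4: P2@Q0 runs 2, rem=2, quantum used, demote→Q1. Q0=[P3,P4,P5] Q1=[P1,P2] Q2=[]
t=4-6: P3@Q0 runs 2, rem=12, quantum used, demote→Q1. Q0=[P4,P5] Q1=[P1,P2,P3] Q2=[]
t=6-8: P4@Q0 runs 2, rem=3, quantum used, demote→Q1. Q0=[P5] Q1=[P1,P2,P3,P4] Q2=[]
t=8-10: P5@Q0 runs 2, rem=7, quantum used, demote→Q1. Q0=[] Q1=[P1,P2,P3,P4,P5] Q2=[]
t=10-14: P1@Q1 runs 4, rem=8, quantum used, demote→Q2. Q0=[] Q1=[P2,P3,P4,P5] Q2=[P1]
t=14-16: P2@Q1 runs 2, rem=0, completes. Q0=[] Q1=[P3,P4,P5] Q2=[P1]
t=16-19: P3@Q1 runs 3, rem=9, I/O yield, promote→Q0. Q0=[P3] Q1=[P4,P5] Q2=[P1]
t=19-21: P3@Q0 runs 2, rem=7, quantum used, demote→Q1. Q0=[] Q1=[P4,P5,P3] Q2=[P1]
t=21-24: P4@Q1 runs 3, rem=0, completes. Q0=[] Q1=[P5,P3] Q2=[P1]
t=24-28: P5@Q1 runs 4, rem=3, quantum used, demote→Q2. Q0=[] Q1=[P3] Q2=[P1,P5]
t=28-31: P3@Q1 runs 3, rem=4, I/O yield, promote→Q0. Q0=[P3] Q1=[] Q2=[P1,P5]
t=31-33: P3@Q0 runs 2, rem=2, quantum used, demote→Q1. Q0=[] Q1=[P3] Q2=[P1,P5]
t=33-35: P3@Q1 runs 2, rem=0, completes. Q0=[] Q1=[] Q2=[P1,P5]
t=35-43: P1@Q2 runs 8, rem=0, completes. Q0=[] Q1=[] Q2=[P5]
t=43-46: P5@Q2 runs 3, rem=0, completes. Q0=[] Q1=[] Q2=[]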